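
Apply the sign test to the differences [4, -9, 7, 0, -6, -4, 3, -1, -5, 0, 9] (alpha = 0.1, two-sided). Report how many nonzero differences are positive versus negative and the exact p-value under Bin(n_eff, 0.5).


Step 1: Discard zero differences. Original n = 11; n_eff = number of nonzero differences = 9.
Nonzero differences (with sign): +4, -9, +7, -6, -4, +3, -1, -5, +9
Step 2: Count signs: positive = 4, negative = 5.
Step 3: Under H0: P(positive) = 0.5, so the number of positives S ~ Bin(9, 0.5).
Step 4: Two-sided exact p-value = sum of Bin(9,0.5) probabilities at or below the observed probability = 1.000000.
Step 5: alpha = 0.1. fail to reject H0.

n_eff = 9, pos = 4, neg = 5, p = 1.000000, fail to reject H0.


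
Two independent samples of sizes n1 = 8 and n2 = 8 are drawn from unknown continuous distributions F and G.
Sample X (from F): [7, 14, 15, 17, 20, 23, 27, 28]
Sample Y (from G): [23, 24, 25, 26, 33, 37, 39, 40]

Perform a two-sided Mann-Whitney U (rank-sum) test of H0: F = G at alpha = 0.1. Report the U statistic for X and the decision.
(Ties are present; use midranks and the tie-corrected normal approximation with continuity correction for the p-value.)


Step 1: Combine and sort all 16 observations; assign midranks.
sorted (value, group): (7,X), (14,X), (15,X), (17,X), (20,X), (23,X), (23,Y), (24,Y), (25,Y), (26,Y), (27,X), (28,X), (33,Y), (37,Y), (39,Y), (40,Y)
ranks: 7->1, 14->2, 15->3, 17->4, 20->5, 23->6.5, 23->6.5, 24->8, 25->9, 26->10, 27->11, 28->12, 33->13, 37->14, 39->15, 40->16
Step 2: Rank sum for X: R1 = 1 + 2 + 3 + 4 + 5 + 6.5 + 11 + 12 = 44.5.
Step 3: U_X = R1 - n1(n1+1)/2 = 44.5 - 8*9/2 = 44.5 - 36 = 8.5.
       U_Y = n1*n2 - U_X = 64 - 8.5 = 55.5.
Step 4: Ties are present, so use the tie-corrected normal approximation (with continuity correction) for the p-value.
Step 5: p-value = 0.015638; compare to alpha = 0.1. reject H0.

U_X = 8.5, p = 0.015638, reject H0 at alpha = 0.1.


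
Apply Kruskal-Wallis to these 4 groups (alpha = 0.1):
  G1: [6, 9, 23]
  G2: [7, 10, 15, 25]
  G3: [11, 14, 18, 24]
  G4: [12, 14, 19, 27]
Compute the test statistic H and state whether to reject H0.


Step 1: Combine all N = 15 observations and assign midranks.
sorted (value, group, rank): (6,G1,1), (7,G2,2), (9,G1,3), (10,G2,4), (11,G3,5), (12,G4,6), (14,G3,7.5), (14,G4,7.5), (15,G2,9), (18,G3,10), (19,G4,11), (23,G1,12), (24,G3,13), (25,G2,14), (27,G4,15)
Step 2: Sum ranks within each group.
R_1 = 16 (n_1 = 3)
R_2 = 29 (n_2 = 4)
R_3 = 35.5 (n_3 = 4)
R_4 = 39.5 (n_4 = 4)
Step 3: H = 12/(N(N+1)) * sum(R_i^2/n_i) - 3(N+1)
     = 12/(15*16) * (16^2/3 + 29^2/4 + 35.5^2/4 + 39.5^2/4) - 3*16
     = 0.050000 * 1000.71 - 48
     = 2.035417.
Step 4: Ties present; correction factor C = 1 - 6/(15^3 - 15) = 0.998214. Corrected H = 2.035417 / 0.998214 = 2.039058.
Step 5: Under H0, H ~ chi^2(3); p-value = 0.564340.
Step 6: alpha = 0.1. fail to reject H0.

H = 2.0391, df = 3, p = 0.564340, fail to reject H0.


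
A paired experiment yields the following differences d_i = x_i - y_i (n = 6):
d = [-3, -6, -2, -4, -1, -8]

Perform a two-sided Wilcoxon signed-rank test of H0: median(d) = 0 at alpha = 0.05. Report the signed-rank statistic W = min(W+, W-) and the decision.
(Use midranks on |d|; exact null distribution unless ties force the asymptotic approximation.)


Step 1: Drop any zero differences (none here) and take |d_i|.
|d| = [3, 6, 2, 4, 1, 8]
Step 2: Midrank |d_i| (ties get averaged ranks).
ranks: |3|->3, |6|->5, |2|->2, |4|->4, |1|->1, |8|->6
Step 3: Attach original signs; sum ranks with positive sign and with negative sign.
W+ = 0 = 0
W- = 3 + 5 + 2 + 4 + 1 + 6 = 21
(Check: W+ + W- = 21 should equal n(n+1)/2 = 21.)
Step 4: Test statistic W = min(W+, W-) = 0.
Step 5: No ties, so the exact null distribution over the 2^6 = 64 sign assignments gives the two-sided p-value = 0.031250.
Step 6: alpha = 0.05. reject H0.

W+ = 0, W- = 21, W = min = 0, p = 0.031250, reject H0.


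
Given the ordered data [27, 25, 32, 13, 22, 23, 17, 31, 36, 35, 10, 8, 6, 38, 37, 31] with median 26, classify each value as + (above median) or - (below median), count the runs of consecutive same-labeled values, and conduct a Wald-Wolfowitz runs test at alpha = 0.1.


Step 1: Compute median = 26; label A = above, B = below.
Labels in order: ABABBBBAAABBBAAA  (n_A = 8, n_B = 8)
Step 2: Count runs R = 7.
Step 3: Under H0 (random ordering), E[R] = 2*n_A*n_B/(n_A+n_B) + 1 = 2*8*8/16 + 1 = 9.0000.
        Var[R] = 2*n_A*n_B*(2*n_A*n_B - n_A - n_B) / ((n_A+n_B)^2 * (n_A+n_B-1)) = 14336/3840 = 3.7333.
        SD[R] = 1.9322.
Step 4: Continuity-corrected z = (R + 0.5 - E[R]) / SD[R] = (7 + 0.5 - 9.0000) / 1.9322 = -0.7763.
Step 5: Two-sided p-value via normal approximation = 2*(1 - Phi(|z|)) = 0.437558.
Step 6: alpha = 0.1. fail to reject H0.

R = 7, z = -0.7763, p = 0.437558, fail to reject H0.


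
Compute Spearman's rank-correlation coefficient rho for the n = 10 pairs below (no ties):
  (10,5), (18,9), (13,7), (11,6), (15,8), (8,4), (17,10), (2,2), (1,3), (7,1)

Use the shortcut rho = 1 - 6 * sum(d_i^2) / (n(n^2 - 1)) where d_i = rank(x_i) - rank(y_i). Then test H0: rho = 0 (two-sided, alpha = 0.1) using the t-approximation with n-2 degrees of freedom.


Step 1: Rank x and y separately (midranks; no ties here).
rank(x): 10->5, 18->10, 13->7, 11->6, 15->8, 8->4, 17->9, 2->2, 1->1, 7->3
rank(y): 5->5, 9->9, 7->7, 6->6, 8->8, 4->4, 10->10, 2->2, 3->3, 1->1
Step 2: d_i = R_x(i) - R_y(i); compute d_i^2.
  (5-5)^2=0, (10-9)^2=1, (7-7)^2=0, (6-6)^2=0, (8-8)^2=0, (4-4)^2=0, (9-10)^2=1, (2-2)^2=0, (1-3)^2=4, (3-1)^2=4
sum(d^2) = 10.
Step 3: rho = 1 - 6*10 / (10*(10^2 - 1)) = 1 - 60/990 = 0.939394.
Step 4: Under H0, t = rho * sqrt((n-2)/(1-rho^2)) = 7.7500 ~ t(8).
Step 5: Two-sided p-value from the t-distribution with 8 df = 0.000055.
Step 6: alpha = 0.1. reject H0.

rho = 0.9394, p = 0.000055, reject H0 at alpha = 0.1.


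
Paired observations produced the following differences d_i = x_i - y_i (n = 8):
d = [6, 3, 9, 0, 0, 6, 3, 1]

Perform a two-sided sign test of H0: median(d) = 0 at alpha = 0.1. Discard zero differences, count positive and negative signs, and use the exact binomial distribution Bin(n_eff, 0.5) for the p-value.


Step 1: Discard zero differences. Original n = 8; n_eff = number of nonzero differences = 6.
Nonzero differences (with sign): +6, +3, +9, +6, +3, +1
Step 2: Count signs: positive = 6, negative = 0.
Step 3: Under H0: P(positive) = 0.5, so the number of positives S ~ Bin(6, 0.5).
Step 4: Two-sided exact p-value = sum of Bin(6,0.5) probabilities at or below the observed probability = 0.031250.
Step 5: alpha = 0.1. reject H0.

n_eff = 6, pos = 6, neg = 0, p = 0.031250, reject H0.


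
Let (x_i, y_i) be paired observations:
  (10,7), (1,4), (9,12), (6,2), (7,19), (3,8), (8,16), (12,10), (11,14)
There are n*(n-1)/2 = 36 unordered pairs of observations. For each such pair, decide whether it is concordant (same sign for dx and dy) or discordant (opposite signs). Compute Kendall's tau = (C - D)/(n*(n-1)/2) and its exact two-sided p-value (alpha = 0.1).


Step 1: Enumerate the 36 unordered pairs (i,j) with i<j and classify each by sign(x_j-x_i) * sign(y_j-y_i).
  (1,2):dx=-9,dy=-3->C; (1,3):dx=-1,dy=+5->D; (1,4):dx=-4,dy=-5->C; (1,5):dx=-3,dy=+12->D
  (1,6):dx=-7,dy=+1->D; (1,7):dx=-2,dy=+9->D; (1,8):dx=+2,dy=+3->C; (1,9):dx=+1,dy=+7->C
  (2,3):dx=+8,dy=+8->C; (2,4):dx=+5,dy=-2->D; (2,5):dx=+6,dy=+15->C; (2,6):dx=+2,dy=+4->C
  (2,7):dx=+7,dy=+12->C; (2,8):dx=+11,dy=+6->C; (2,9):dx=+10,dy=+10->C; (3,4):dx=-3,dy=-10->C
  (3,5):dx=-2,dy=+7->D; (3,6):dx=-6,dy=-4->C; (3,7):dx=-1,dy=+4->D; (3,8):dx=+3,dy=-2->D
  (3,9):dx=+2,dy=+2->C; (4,5):dx=+1,dy=+17->C; (4,6):dx=-3,dy=+6->D; (4,7):dx=+2,dy=+14->C
  (4,8):dx=+6,dy=+8->C; (4,9):dx=+5,dy=+12->C; (5,6):dx=-4,dy=-11->C; (5,7):dx=+1,dy=-3->D
  (5,8):dx=+5,dy=-9->D; (5,9):dx=+4,dy=-5->D; (6,7):dx=+5,dy=+8->C; (6,8):dx=+9,dy=+2->C
  (6,9):dx=+8,dy=+6->C; (7,8):dx=+4,dy=-6->D; (7,9):dx=+3,dy=-2->D; (8,9):dx=-1,dy=+4->D
Step 2: C = 21, D = 15, total pairs = 36.
Step 3: tau = (C - D)/(n(n-1)/2) = (21 - 15)/36 = 0.166667.
Step 4: Exact two-sided p-value (enumerate n! = 362880 permutations of y under H0): p = 0.612202.
Step 5: alpha = 0.1. fail to reject H0.

tau_b = 0.1667 (C=21, D=15), p = 0.612202, fail to reject H0.


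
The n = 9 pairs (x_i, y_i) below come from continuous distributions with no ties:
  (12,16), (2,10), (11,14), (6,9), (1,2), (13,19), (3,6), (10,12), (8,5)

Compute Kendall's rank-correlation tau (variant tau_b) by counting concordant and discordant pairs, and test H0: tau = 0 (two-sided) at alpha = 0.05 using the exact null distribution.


Step 1: Enumerate the 36 unordered pairs (i,j) with i<j and classify each by sign(x_j-x_i) * sign(y_j-y_i).
  (1,2):dx=-10,dy=-6->C; (1,3):dx=-1,dy=-2->C; (1,4):dx=-6,dy=-7->C; (1,5):dx=-11,dy=-14->C
  (1,6):dx=+1,dy=+3->C; (1,7):dx=-9,dy=-10->C; (1,8):dx=-2,dy=-4->C; (1,9):dx=-4,dy=-11->C
  (2,3):dx=+9,dy=+4->C; (2,4):dx=+4,dy=-1->D; (2,5):dx=-1,dy=-8->C; (2,6):dx=+11,dy=+9->C
  (2,7):dx=+1,dy=-4->D; (2,8):dx=+8,dy=+2->C; (2,9):dx=+6,dy=-5->D; (3,4):dx=-5,dy=-5->C
  (3,5):dx=-10,dy=-12->C; (3,6):dx=+2,dy=+5->C; (3,7):dx=-8,dy=-8->C; (3,8):dx=-1,dy=-2->C
  (3,9):dx=-3,dy=-9->C; (4,5):dx=-5,dy=-7->C; (4,6):dx=+7,dy=+10->C; (4,7):dx=-3,dy=-3->C
  (4,8):dx=+4,dy=+3->C; (4,9):dx=+2,dy=-4->D; (5,6):dx=+12,dy=+17->C; (5,7):dx=+2,dy=+4->C
  (5,8):dx=+9,dy=+10->C; (5,9):dx=+7,dy=+3->C; (6,7):dx=-10,dy=-13->C; (6,8):dx=-3,dy=-7->C
  (6,9):dx=-5,dy=-14->C; (7,8):dx=+7,dy=+6->C; (7,9):dx=+5,dy=-1->D; (8,9):dx=-2,dy=-7->C
Step 2: C = 31, D = 5, total pairs = 36.
Step 3: tau = (C - D)/(n(n-1)/2) = (31 - 5)/36 = 0.722222.
Step 4: Exact two-sided p-value (enumerate n! = 362880 permutations of y under H0): p = 0.005886.
Step 5: alpha = 0.05. reject H0.

tau_b = 0.7222 (C=31, D=5), p = 0.005886, reject H0.


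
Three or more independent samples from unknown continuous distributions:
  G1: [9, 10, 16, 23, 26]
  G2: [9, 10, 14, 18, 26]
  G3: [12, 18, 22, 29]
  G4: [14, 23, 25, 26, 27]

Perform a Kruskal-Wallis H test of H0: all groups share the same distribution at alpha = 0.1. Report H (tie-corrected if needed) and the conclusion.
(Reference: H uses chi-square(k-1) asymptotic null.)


Step 1: Combine all N = 19 observations and assign midranks.
sorted (value, group, rank): (9,G1,1.5), (9,G2,1.5), (10,G1,3.5), (10,G2,3.5), (12,G3,5), (14,G2,6.5), (14,G4,6.5), (16,G1,8), (18,G2,9.5), (18,G3,9.5), (22,G3,11), (23,G1,12.5), (23,G4,12.5), (25,G4,14), (26,G1,16), (26,G2,16), (26,G4,16), (27,G4,18), (29,G3,19)
Step 2: Sum ranks within each group.
R_1 = 41.5 (n_1 = 5)
R_2 = 37 (n_2 = 5)
R_3 = 44.5 (n_3 = 4)
R_4 = 67 (n_4 = 5)
Step 3: H = 12/(N(N+1)) * sum(R_i^2/n_i) - 3(N+1)
     = 12/(19*20) * (41.5^2/5 + 37^2/5 + 44.5^2/4 + 67^2/5) - 3*20
     = 0.031579 * 2011.11 - 60
     = 3.508816.
Step 4: Ties present; correction factor C = 1 - 54/(19^3 - 19) = 0.992105. Corrected H = 3.508816 / 0.992105 = 3.536737.
Step 5: Under H0, H ~ chi^2(3); p-value = 0.316029.
Step 6: alpha = 0.1. fail to reject H0.

H = 3.5367, df = 3, p = 0.316029, fail to reject H0.


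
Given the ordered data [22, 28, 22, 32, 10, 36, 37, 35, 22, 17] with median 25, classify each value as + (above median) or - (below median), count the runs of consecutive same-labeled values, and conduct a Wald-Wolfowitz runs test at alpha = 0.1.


Step 1: Compute median = 25; label A = above, B = below.
Labels in order: BABABAAABB  (n_A = 5, n_B = 5)
Step 2: Count runs R = 7.
Step 3: Under H0 (random ordering), E[R] = 2*n_A*n_B/(n_A+n_B) + 1 = 2*5*5/10 + 1 = 6.0000.
        Var[R] = 2*n_A*n_B*(2*n_A*n_B - n_A - n_B) / ((n_A+n_B)^2 * (n_A+n_B-1)) = 2000/900 = 2.2222.
        SD[R] = 1.4907.
Step 4: Continuity-corrected z = (R - 0.5 - E[R]) / SD[R] = (7 - 0.5 - 6.0000) / 1.4907 = 0.3354.
Step 5: Two-sided p-value via normal approximation = 2*(1 - Phi(|z|)) = 0.737316.
Step 6: alpha = 0.1. fail to reject H0.

R = 7, z = 0.3354, p = 0.737316, fail to reject H0.


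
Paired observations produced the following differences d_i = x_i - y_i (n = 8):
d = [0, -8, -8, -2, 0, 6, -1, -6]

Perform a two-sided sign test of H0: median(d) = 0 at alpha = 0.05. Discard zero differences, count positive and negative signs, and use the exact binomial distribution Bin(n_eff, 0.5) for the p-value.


Step 1: Discard zero differences. Original n = 8; n_eff = number of nonzero differences = 6.
Nonzero differences (with sign): -8, -8, -2, +6, -1, -6
Step 2: Count signs: positive = 1, negative = 5.
Step 3: Under H0: P(positive) = 0.5, so the number of positives S ~ Bin(6, 0.5).
Step 4: Two-sided exact p-value = sum of Bin(6,0.5) probabilities at or below the observed probability = 0.218750.
Step 5: alpha = 0.05. fail to reject H0.

n_eff = 6, pos = 1, neg = 5, p = 0.218750, fail to reject H0.


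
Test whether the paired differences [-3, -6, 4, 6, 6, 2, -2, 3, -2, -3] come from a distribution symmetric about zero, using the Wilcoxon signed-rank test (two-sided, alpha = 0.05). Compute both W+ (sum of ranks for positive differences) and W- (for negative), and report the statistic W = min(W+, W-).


Step 1: Drop any zero differences (none here) and take |d_i|.
|d| = [3, 6, 4, 6, 6, 2, 2, 3, 2, 3]
Step 2: Midrank |d_i| (ties get averaged ranks).
ranks: |3|->5, |6|->9, |4|->7, |6|->9, |6|->9, |2|->2, |2|->2, |3|->5, |2|->2, |3|->5
Step 3: Attach original signs; sum ranks with positive sign and with negative sign.
W+ = 7 + 9 + 9 + 2 + 5 = 32
W- = 5 + 9 + 2 + 2 + 5 = 23
(Check: W+ + W- = 55 should equal n(n+1)/2 = 55.)
Step 4: Test statistic W = min(W+, W-) = 23.
Step 5: Ties in |d|, so use the tie-corrected normal approximation.
        E[W] = n(n+1)/4 = 10*11/4 = 27.5.
        Tie groups: |d|=2 (t=3), |d|=3 (t=3), |d|=6 (t=3); sum(t^3 - t) = 72.
        Var[W] = n(n+1)(2n+1)/24 - sum(t^3-t)/48 = 2310/24 - 72/48 = 94.75.
        z = (W - E[W]) / sqrt(Var[W]) = (23 - 27.5) / 9.7340 = -0.4623.
        Two-sided p = 2*Phi(z) = 0.643867.
Step 6: alpha = 0.05. fail to reject H0.

W+ = 32, W- = 23, W = min = 23, p = 0.643867, fail to reject H0.


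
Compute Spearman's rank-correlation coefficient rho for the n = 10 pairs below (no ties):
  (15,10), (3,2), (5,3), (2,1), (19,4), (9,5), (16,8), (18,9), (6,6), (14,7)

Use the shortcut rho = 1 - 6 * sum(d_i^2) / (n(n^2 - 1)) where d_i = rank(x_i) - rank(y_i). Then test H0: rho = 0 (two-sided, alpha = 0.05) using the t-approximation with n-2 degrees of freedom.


Step 1: Rank x and y separately (midranks; no ties here).
rank(x): 15->7, 3->2, 5->3, 2->1, 19->10, 9->5, 16->8, 18->9, 6->4, 14->6
rank(y): 10->10, 2->2, 3->3, 1->1, 4->4, 5->5, 8->8, 9->9, 6->6, 7->7
Step 2: d_i = R_x(i) - R_y(i); compute d_i^2.
  (7-10)^2=9, (2-2)^2=0, (3-3)^2=0, (1-1)^2=0, (10-4)^2=36, (5-5)^2=0, (8-8)^2=0, (9-9)^2=0, (4-6)^2=4, (6-7)^2=1
sum(d^2) = 50.
Step 3: rho = 1 - 6*50 / (10*(10^2 - 1)) = 1 - 300/990 = 0.696970.
Step 4: Under H0, t = rho * sqrt((n-2)/(1-rho^2)) = 2.7490 ~ t(8).
Step 5: Two-sided p-value from the t-distribution with 8 df = 0.025097.
Step 6: alpha = 0.05. reject H0.

rho = 0.6970, p = 0.025097, reject H0 at alpha = 0.05.


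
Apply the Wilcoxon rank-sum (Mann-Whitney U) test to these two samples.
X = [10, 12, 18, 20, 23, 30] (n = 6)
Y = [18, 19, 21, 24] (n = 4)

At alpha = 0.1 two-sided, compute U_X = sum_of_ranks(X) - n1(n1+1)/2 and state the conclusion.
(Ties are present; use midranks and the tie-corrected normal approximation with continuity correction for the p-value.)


Step 1: Combine and sort all 10 observations; assign midranks.
sorted (value, group): (10,X), (12,X), (18,X), (18,Y), (19,Y), (20,X), (21,Y), (23,X), (24,Y), (30,X)
ranks: 10->1, 12->2, 18->3.5, 18->3.5, 19->5, 20->6, 21->7, 23->8, 24->9, 30->10
Step 2: Rank sum for X: R1 = 1 + 2 + 3.5 + 6 + 8 + 10 = 30.5.
Step 3: U_X = R1 - n1(n1+1)/2 = 30.5 - 6*7/2 = 30.5 - 21 = 9.5.
       U_Y = n1*n2 - U_X = 24 - 9.5 = 14.5.
Step 4: Ties are present, so use the tie-corrected normal approximation (with continuity correction) for the p-value.
Step 5: p-value = 0.668870; compare to alpha = 0.1. fail to reject H0.

U_X = 9.5, p = 0.668870, fail to reject H0 at alpha = 0.1.


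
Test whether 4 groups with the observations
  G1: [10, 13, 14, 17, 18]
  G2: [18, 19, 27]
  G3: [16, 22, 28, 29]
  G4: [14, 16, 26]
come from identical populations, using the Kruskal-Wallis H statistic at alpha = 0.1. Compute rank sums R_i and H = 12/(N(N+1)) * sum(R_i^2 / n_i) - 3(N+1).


Step 1: Combine all N = 15 observations and assign midranks.
sorted (value, group, rank): (10,G1,1), (13,G1,2), (14,G1,3.5), (14,G4,3.5), (16,G3,5.5), (16,G4,5.5), (17,G1,7), (18,G1,8.5), (18,G2,8.5), (19,G2,10), (22,G3,11), (26,G4,12), (27,G2,13), (28,G3,14), (29,G3,15)
Step 2: Sum ranks within each group.
R_1 = 22 (n_1 = 5)
R_2 = 31.5 (n_2 = 3)
R_3 = 45.5 (n_3 = 4)
R_4 = 21 (n_4 = 3)
Step 3: H = 12/(N(N+1)) * sum(R_i^2/n_i) - 3(N+1)
     = 12/(15*16) * (22^2/5 + 31.5^2/3 + 45.5^2/4 + 21^2/3) - 3*16
     = 0.050000 * 1092.11 - 48
     = 6.605625.
Step 4: Ties present; correction factor C = 1 - 18/(15^3 - 15) = 0.994643. Corrected H = 6.605625 / 0.994643 = 6.641203.
Step 5: Under H0, H ~ chi^2(3); p-value = 0.084257.
Step 6: alpha = 0.1. reject H0.

H = 6.6412, df = 3, p = 0.084257, reject H0.


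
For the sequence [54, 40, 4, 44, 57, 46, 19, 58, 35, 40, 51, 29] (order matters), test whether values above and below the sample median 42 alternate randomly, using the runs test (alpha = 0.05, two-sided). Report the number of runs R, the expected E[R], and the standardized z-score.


Step 1: Compute median = 42; label A = above, B = below.
Labels in order: ABBAAABABBAB  (n_A = 6, n_B = 6)
Step 2: Count runs R = 8.
Step 3: Under H0 (random ordering), E[R] = 2*n_A*n_B/(n_A+n_B) + 1 = 2*6*6/12 + 1 = 7.0000.
        Var[R] = 2*n_A*n_B*(2*n_A*n_B - n_A - n_B) / ((n_A+n_B)^2 * (n_A+n_B-1)) = 4320/1584 = 2.7273.
        SD[R] = 1.6514.
Step 4: Continuity-corrected z = (R - 0.5 - E[R]) / SD[R] = (8 - 0.5 - 7.0000) / 1.6514 = 0.3028.
Step 5: Two-sided p-value via normal approximation = 2*(1 - Phi(|z|)) = 0.762069.
Step 6: alpha = 0.05. fail to reject H0.

R = 8, z = 0.3028, p = 0.762069, fail to reject H0.


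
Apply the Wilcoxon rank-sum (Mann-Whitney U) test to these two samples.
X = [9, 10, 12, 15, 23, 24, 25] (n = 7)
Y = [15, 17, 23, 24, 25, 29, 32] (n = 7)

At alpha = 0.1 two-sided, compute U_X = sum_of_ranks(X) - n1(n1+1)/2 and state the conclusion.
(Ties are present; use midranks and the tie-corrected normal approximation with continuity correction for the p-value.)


Step 1: Combine and sort all 14 observations; assign midranks.
sorted (value, group): (9,X), (10,X), (12,X), (15,X), (15,Y), (17,Y), (23,X), (23,Y), (24,X), (24,Y), (25,X), (25,Y), (29,Y), (32,Y)
ranks: 9->1, 10->2, 12->3, 15->4.5, 15->4.5, 17->6, 23->7.5, 23->7.5, 24->9.5, 24->9.5, 25->11.5, 25->11.5, 29->13, 32->14
Step 2: Rank sum for X: R1 = 1 + 2 + 3 + 4.5 + 7.5 + 9.5 + 11.5 = 39.
Step 3: U_X = R1 - n1(n1+1)/2 = 39 - 7*8/2 = 39 - 28 = 11.
       U_Y = n1*n2 - U_X = 49 - 11 = 38.
Step 4: Ties are present, so use the tie-corrected normal approximation (with continuity correction) for the p-value.
Step 5: p-value = 0.095231; compare to alpha = 0.1. reject H0.

U_X = 11, p = 0.095231, reject H0 at alpha = 0.1.


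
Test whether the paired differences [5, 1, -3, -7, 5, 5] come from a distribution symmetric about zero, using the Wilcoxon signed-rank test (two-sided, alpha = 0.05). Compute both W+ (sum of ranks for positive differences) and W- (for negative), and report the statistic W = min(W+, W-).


Step 1: Drop any zero differences (none here) and take |d_i|.
|d| = [5, 1, 3, 7, 5, 5]
Step 2: Midrank |d_i| (ties get averaged ranks).
ranks: |5|->4, |1|->1, |3|->2, |7|->6, |5|->4, |5|->4
Step 3: Attach original signs; sum ranks with positive sign and with negative sign.
W+ = 4 + 1 + 4 + 4 = 13
W- = 2 + 6 = 8
(Check: W+ + W- = 21 should equal n(n+1)/2 = 21.)
Step 4: Test statistic W = min(W+, W-) = 8.
Step 5: Ties in |d|, so use the tie-corrected normal approximation.
        E[W] = n(n+1)/4 = 6*7/4 = 10.5.
        Tie groups: |d|=5 (t=3); sum(t^3 - t) = 24.
        Var[W] = n(n+1)(2n+1)/24 - sum(t^3-t)/48 = 546/24 - 24/48 = 22.25.
        z = (W - E[W]) / sqrt(Var[W]) = (8 - 10.5) / 4.7170 = -0.5300.
        Two-sided p = 2*Phi(z) = 0.596113.
Step 6: alpha = 0.05. fail to reject H0.

W+ = 13, W- = 8, W = min = 8, p = 0.596113, fail to reject H0.


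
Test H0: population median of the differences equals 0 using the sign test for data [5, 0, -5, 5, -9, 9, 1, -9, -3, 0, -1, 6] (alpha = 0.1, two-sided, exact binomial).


Step 1: Discard zero differences. Original n = 12; n_eff = number of nonzero differences = 10.
Nonzero differences (with sign): +5, -5, +5, -9, +9, +1, -9, -3, -1, +6
Step 2: Count signs: positive = 5, negative = 5.
Step 3: Under H0: P(positive) = 0.5, so the number of positives S ~ Bin(10, 0.5).
Step 4: Two-sided exact p-value = sum of Bin(10,0.5) probabilities at or below the observed probability = 1.000000.
Step 5: alpha = 0.1. fail to reject H0.

n_eff = 10, pos = 5, neg = 5, p = 1.000000, fail to reject H0.


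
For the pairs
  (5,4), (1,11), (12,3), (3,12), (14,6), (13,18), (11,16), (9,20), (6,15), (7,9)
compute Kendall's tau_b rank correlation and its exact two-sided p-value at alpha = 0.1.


Step 1: Enumerate the 45 unordered pairs (i,j) with i<j and classify each by sign(x_j-x_i) * sign(y_j-y_i).
  (1,2):dx=-4,dy=+7->D; (1,3):dx=+7,dy=-1->D; (1,4):dx=-2,dy=+8->D; (1,5):dx=+9,dy=+2->C
  (1,6):dx=+8,dy=+14->C; (1,7):dx=+6,dy=+12->C; (1,8):dx=+4,dy=+16->C; (1,9):dx=+1,dy=+11->C
  (1,10):dx=+2,dy=+5->C; (2,3):dx=+11,dy=-8->D; (2,4):dx=+2,dy=+1->C; (2,5):dx=+13,dy=-5->D
  (2,6):dx=+12,dy=+7->C; (2,7):dx=+10,dy=+5->C; (2,8):dx=+8,dy=+9->C; (2,9):dx=+5,dy=+4->C
  (2,10):dx=+6,dy=-2->D; (3,4):dx=-9,dy=+9->D; (3,5):dx=+2,dy=+3->C; (3,6):dx=+1,dy=+15->C
  (3,7):dx=-1,dy=+13->D; (3,8):dx=-3,dy=+17->D; (3,9):dx=-6,dy=+12->D; (3,10):dx=-5,dy=+6->D
  (4,5):dx=+11,dy=-6->D; (4,6):dx=+10,dy=+6->C; (4,7):dx=+8,dy=+4->C; (4,8):dx=+6,dy=+8->C
  (4,9):dx=+3,dy=+3->C; (4,10):dx=+4,dy=-3->D; (5,6):dx=-1,dy=+12->D; (5,7):dx=-3,dy=+10->D
  (5,8):dx=-5,dy=+14->D; (5,9):dx=-8,dy=+9->D; (5,10):dx=-7,dy=+3->D; (6,7):dx=-2,dy=-2->C
  (6,8):dx=-4,dy=+2->D; (6,9):dx=-7,dy=-3->C; (6,10):dx=-6,dy=-9->C; (7,8):dx=-2,dy=+4->D
  (7,9):dx=-5,dy=-1->C; (7,10):dx=-4,dy=-7->C; (8,9):dx=-3,dy=-5->C; (8,10):dx=-2,dy=-11->C
  (9,10):dx=+1,dy=-6->D
Step 2: C = 24, D = 21, total pairs = 45.
Step 3: tau = (C - D)/(n(n-1)/2) = (24 - 21)/45 = 0.066667.
Step 4: Exact two-sided p-value (enumerate n! = 3628800 permutations of y under H0): p = 0.861801.
Step 5: alpha = 0.1. fail to reject H0.

tau_b = 0.0667 (C=24, D=21), p = 0.861801, fail to reject H0.


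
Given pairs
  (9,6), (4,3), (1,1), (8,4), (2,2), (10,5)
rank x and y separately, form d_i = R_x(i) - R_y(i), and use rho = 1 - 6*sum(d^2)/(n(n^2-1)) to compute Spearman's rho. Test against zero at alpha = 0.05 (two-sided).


Step 1: Rank x and y separately (midranks; no ties here).
rank(x): 9->5, 4->3, 1->1, 8->4, 2->2, 10->6
rank(y): 6->6, 3->3, 1->1, 4->4, 2->2, 5->5
Step 2: d_i = R_x(i) - R_y(i); compute d_i^2.
  (5-6)^2=1, (3-3)^2=0, (1-1)^2=0, (4-4)^2=0, (2-2)^2=0, (6-5)^2=1
sum(d^2) = 2.
Step 3: rho = 1 - 6*2 / (6*(6^2 - 1)) = 1 - 12/210 = 0.942857.
Step 4: Under H0, t = rho * sqrt((n-2)/(1-rho^2)) = 5.6595 ~ t(4).
Step 5: Two-sided p-value from the t-distribution with 4 df = 0.004805.
Step 6: alpha = 0.05. reject H0.

rho = 0.9429, p = 0.004805, reject H0 at alpha = 0.05.


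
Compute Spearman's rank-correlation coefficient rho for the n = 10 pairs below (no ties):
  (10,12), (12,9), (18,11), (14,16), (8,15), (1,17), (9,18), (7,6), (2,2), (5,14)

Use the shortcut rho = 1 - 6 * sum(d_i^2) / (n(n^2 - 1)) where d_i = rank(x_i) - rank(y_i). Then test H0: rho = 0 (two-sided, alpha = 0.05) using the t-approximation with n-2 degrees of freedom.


Step 1: Rank x and y separately (midranks; no ties here).
rank(x): 10->7, 12->8, 18->10, 14->9, 8->5, 1->1, 9->6, 7->4, 2->2, 5->3
rank(y): 12->5, 9->3, 11->4, 16->8, 15->7, 17->9, 18->10, 6->2, 2->1, 14->6
Step 2: d_i = R_x(i) - R_y(i); compute d_i^2.
  (7-5)^2=4, (8-3)^2=25, (10-4)^2=36, (9-8)^2=1, (5-7)^2=4, (1-9)^2=64, (6-10)^2=16, (4-2)^2=4, (2-1)^2=1, (3-6)^2=9
sum(d^2) = 164.
Step 3: rho = 1 - 6*164 / (10*(10^2 - 1)) = 1 - 984/990 = 0.006061.
Step 4: Under H0, t = rho * sqrt((n-2)/(1-rho^2)) = 0.0171 ~ t(8).
Step 5: Two-sided p-value from the t-distribution with 8 df = 0.986743.
Step 6: alpha = 0.05. fail to reject H0.

rho = 0.0061, p = 0.986743, fail to reject H0 at alpha = 0.05.


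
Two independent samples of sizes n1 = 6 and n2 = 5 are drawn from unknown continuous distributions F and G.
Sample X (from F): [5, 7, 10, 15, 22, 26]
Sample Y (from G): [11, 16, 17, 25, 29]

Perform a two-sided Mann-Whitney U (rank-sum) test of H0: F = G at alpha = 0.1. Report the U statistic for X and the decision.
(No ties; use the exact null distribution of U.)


Step 1: Combine and sort all 11 observations; assign midranks.
sorted (value, group): (5,X), (7,X), (10,X), (11,Y), (15,X), (16,Y), (17,Y), (22,X), (25,Y), (26,X), (29,Y)
ranks: 5->1, 7->2, 10->3, 11->4, 15->5, 16->6, 17->7, 22->8, 25->9, 26->10, 29->11
Step 2: Rank sum for X: R1 = 1 + 2 + 3 + 5 + 8 + 10 = 29.
Step 3: U_X = R1 - n1(n1+1)/2 = 29 - 6*7/2 = 29 - 21 = 8.
       U_Y = n1*n2 - U_X = 30 - 8 = 22.
Step 4: No ties, so the exact null distribution of U (based on enumerating the C(11,6) = 462 equally likely rank assignments) gives the two-sided p-value.
Step 5: p-value = 0.246753; compare to alpha = 0.1. fail to reject H0.

U_X = 8, p = 0.246753, fail to reject H0 at alpha = 0.1.


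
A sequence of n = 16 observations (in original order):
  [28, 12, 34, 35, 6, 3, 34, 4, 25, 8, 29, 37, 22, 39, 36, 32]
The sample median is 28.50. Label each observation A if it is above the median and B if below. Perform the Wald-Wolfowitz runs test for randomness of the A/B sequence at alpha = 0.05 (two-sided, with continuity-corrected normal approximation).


Step 1: Compute median = 28.50; label A = above, B = below.
Labels in order: BBAABBABBBAABAAA  (n_A = 8, n_B = 8)
Step 2: Count runs R = 8.
Step 3: Under H0 (random ordering), E[R] = 2*n_A*n_B/(n_A+n_B) + 1 = 2*8*8/16 + 1 = 9.0000.
        Var[R] = 2*n_A*n_B*(2*n_A*n_B - n_A - n_B) / ((n_A+n_B)^2 * (n_A+n_B-1)) = 14336/3840 = 3.7333.
        SD[R] = 1.9322.
Step 4: Continuity-corrected z = (R + 0.5 - E[R]) / SD[R] = (8 + 0.5 - 9.0000) / 1.9322 = -0.2588.
Step 5: Two-sided p-value via normal approximation = 2*(1 - Phi(|z|)) = 0.795809.
Step 6: alpha = 0.05. fail to reject H0.

R = 8, z = -0.2588, p = 0.795809, fail to reject H0.


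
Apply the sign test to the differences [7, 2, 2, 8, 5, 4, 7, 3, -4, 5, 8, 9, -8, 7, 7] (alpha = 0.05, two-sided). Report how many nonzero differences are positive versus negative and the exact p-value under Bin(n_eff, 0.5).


Step 1: Discard zero differences. Original n = 15; n_eff = number of nonzero differences = 15.
Nonzero differences (with sign): +7, +2, +2, +8, +5, +4, +7, +3, -4, +5, +8, +9, -8, +7, +7
Step 2: Count signs: positive = 13, negative = 2.
Step 3: Under H0: P(positive) = 0.5, so the number of positives S ~ Bin(15, 0.5).
Step 4: Two-sided exact p-value = sum of Bin(15,0.5) probabilities at or below the observed probability = 0.007385.
Step 5: alpha = 0.05. reject H0.

n_eff = 15, pos = 13, neg = 2, p = 0.007385, reject H0.


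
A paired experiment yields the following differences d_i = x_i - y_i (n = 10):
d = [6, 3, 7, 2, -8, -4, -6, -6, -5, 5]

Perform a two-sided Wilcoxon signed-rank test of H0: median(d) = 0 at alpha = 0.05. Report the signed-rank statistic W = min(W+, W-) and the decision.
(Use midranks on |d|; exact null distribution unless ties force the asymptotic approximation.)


Step 1: Drop any zero differences (none here) and take |d_i|.
|d| = [6, 3, 7, 2, 8, 4, 6, 6, 5, 5]
Step 2: Midrank |d_i| (ties get averaged ranks).
ranks: |6|->7, |3|->2, |7|->9, |2|->1, |8|->10, |4|->3, |6|->7, |6|->7, |5|->4.5, |5|->4.5
Step 3: Attach original signs; sum ranks with positive sign and with negative sign.
W+ = 7 + 2 + 9 + 1 + 4.5 = 23.5
W- = 10 + 3 + 7 + 7 + 4.5 = 31.5
(Check: W+ + W- = 55 should equal n(n+1)/2 = 55.)
Step 4: Test statistic W = min(W+, W-) = 23.5.
Step 5: Ties in |d|, so use the tie-corrected normal approximation.
        E[W] = n(n+1)/4 = 10*11/4 = 27.5.
        Tie groups: |d|=5 (t=2), |d|=6 (t=3); sum(t^3 - t) = 30.
        Var[W] = n(n+1)(2n+1)/24 - sum(t^3-t)/48 = 2310/24 - 30/48 = 95.625.
        z = (W - E[W]) / sqrt(Var[W]) = (23.5 - 27.5) / 9.7788 = -0.4090.
        Two-sided p = 2*Phi(z) = 0.682504.
Step 6: alpha = 0.05. fail to reject H0.

W+ = 23.5, W- = 31.5, W = min = 23.5, p = 0.682504, fail to reject H0.


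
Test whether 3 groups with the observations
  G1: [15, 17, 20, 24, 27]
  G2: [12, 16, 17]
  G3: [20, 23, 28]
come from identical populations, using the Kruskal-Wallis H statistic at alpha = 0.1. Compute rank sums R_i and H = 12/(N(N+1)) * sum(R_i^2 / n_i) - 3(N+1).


Step 1: Combine all N = 11 observations and assign midranks.
sorted (value, group, rank): (12,G2,1), (15,G1,2), (16,G2,3), (17,G1,4.5), (17,G2,4.5), (20,G1,6.5), (20,G3,6.5), (23,G3,8), (24,G1,9), (27,G1,10), (28,G3,11)
Step 2: Sum ranks within each group.
R_1 = 32 (n_1 = 5)
R_2 = 8.5 (n_2 = 3)
R_3 = 25.5 (n_3 = 3)
Step 3: H = 12/(N(N+1)) * sum(R_i^2/n_i) - 3(N+1)
     = 12/(11*12) * (32^2/5 + 8.5^2/3 + 25.5^2/3) - 3*12
     = 0.090909 * 445.633 - 36
     = 4.512121.
Step 4: Ties present; correction factor C = 1 - 12/(11^3 - 11) = 0.990909. Corrected H = 4.512121 / 0.990909 = 4.553517.
Step 5: Under H0, H ~ chi^2(2); p-value = 0.102616.
Step 6: alpha = 0.1. fail to reject H0.

H = 4.5535, df = 2, p = 0.102616, fail to reject H0.


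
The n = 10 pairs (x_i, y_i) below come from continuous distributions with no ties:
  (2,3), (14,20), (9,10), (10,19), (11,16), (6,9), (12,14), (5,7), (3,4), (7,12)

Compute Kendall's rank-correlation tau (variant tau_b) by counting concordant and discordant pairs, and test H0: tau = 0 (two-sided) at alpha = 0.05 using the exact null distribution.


Step 1: Enumerate the 45 unordered pairs (i,j) with i<j and classify each by sign(x_j-x_i) * sign(y_j-y_i).
  (1,2):dx=+12,dy=+17->C; (1,3):dx=+7,dy=+7->C; (1,4):dx=+8,dy=+16->C; (1,5):dx=+9,dy=+13->C
  (1,6):dx=+4,dy=+6->C; (1,7):dx=+10,dy=+11->C; (1,8):dx=+3,dy=+4->C; (1,9):dx=+1,dy=+1->C
  (1,10):dx=+5,dy=+9->C; (2,3):dx=-5,dy=-10->C; (2,4):dx=-4,dy=-1->C; (2,5):dx=-3,dy=-4->C
  (2,6):dx=-8,dy=-11->C; (2,7):dx=-2,dy=-6->C; (2,8):dx=-9,dy=-13->C; (2,9):dx=-11,dy=-16->C
  (2,10):dx=-7,dy=-8->C; (3,4):dx=+1,dy=+9->C; (3,5):dx=+2,dy=+6->C; (3,6):dx=-3,dy=-1->C
  (3,7):dx=+3,dy=+4->C; (3,8):dx=-4,dy=-3->C; (3,9):dx=-6,dy=-6->C; (3,10):dx=-2,dy=+2->D
  (4,5):dx=+1,dy=-3->D; (4,6):dx=-4,dy=-10->C; (4,7):dx=+2,dy=-5->D; (4,8):dx=-5,dy=-12->C
  (4,9):dx=-7,dy=-15->C; (4,10):dx=-3,dy=-7->C; (5,6):dx=-5,dy=-7->C; (5,7):dx=+1,dy=-2->D
  (5,8):dx=-6,dy=-9->C; (5,9):dx=-8,dy=-12->C; (5,10):dx=-4,dy=-4->C; (6,7):dx=+6,dy=+5->C
  (6,8):dx=-1,dy=-2->C; (6,9):dx=-3,dy=-5->C; (6,10):dx=+1,dy=+3->C; (7,8):dx=-7,dy=-7->C
  (7,9):dx=-9,dy=-10->C; (7,10):dx=-5,dy=-2->C; (8,9):dx=-2,dy=-3->C; (8,10):dx=+2,dy=+5->C
  (9,10):dx=+4,dy=+8->C
Step 2: C = 41, D = 4, total pairs = 45.
Step 3: tau = (C - D)/(n(n-1)/2) = (41 - 4)/45 = 0.822222.
Step 4: Exact two-sided p-value (enumerate n! = 3628800 permutations of y under H0): p = 0.000358.
Step 5: alpha = 0.05. reject H0.

tau_b = 0.8222 (C=41, D=4), p = 0.000358, reject H0.


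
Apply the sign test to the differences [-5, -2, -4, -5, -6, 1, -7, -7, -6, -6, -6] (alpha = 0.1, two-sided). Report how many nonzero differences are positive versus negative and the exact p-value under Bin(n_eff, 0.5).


Step 1: Discard zero differences. Original n = 11; n_eff = number of nonzero differences = 11.
Nonzero differences (with sign): -5, -2, -4, -5, -6, +1, -7, -7, -6, -6, -6
Step 2: Count signs: positive = 1, negative = 10.
Step 3: Under H0: P(positive) = 0.5, so the number of positives S ~ Bin(11, 0.5).
Step 4: Two-sided exact p-value = sum of Bin(11,0.5) probabilities at or below the observed probability = 0.011719.
Step 5: alpha = 0.1. reject H0.

n_eff = 11, pos = 1, neg = 10, p = 0.011719, reject H0.


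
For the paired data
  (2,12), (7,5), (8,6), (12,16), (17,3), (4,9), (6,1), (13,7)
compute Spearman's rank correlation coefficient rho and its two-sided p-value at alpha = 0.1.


Step 1: Rank x and y separately (midranks; no ties here).
rank(x): 2->1, 7->4, 8->5, 12->6, 17->8, 4->2, 6->3, 13->7
rank(y): 12->7, 5->3, 6->4, 16->8, 3->2, 9->6, 1->1, 7->5
Step 2: d_i = R_x(i) - R_y(i); compute d_i^2.
  (1-7)^2=36, (4-3)^2=1, (5-4)^2=1, (6-8)^2=4, (8-2)^2=36, (2-6)^2=16, (3-1)^2=4, (7-5)^2=4
sum(d^2) = 102.
Step 3: rho = 1 - 6*102 / (8*(8^2 - 1)) = 1 - 612/504 = -0.214286.
Step 4: Under H0, t = rho * sqrt((n-2)/(1-rho^2)) = -0.5374 ~ t(6).
Step 5: Two-sided p-value from the t-distribution with 6 df = 0.610344.
Step 6: alpha = 0.1. fail to reject H0.

rho = -0.2143, p = 0.610344, fail to reject H0 at alpha = 0.1.


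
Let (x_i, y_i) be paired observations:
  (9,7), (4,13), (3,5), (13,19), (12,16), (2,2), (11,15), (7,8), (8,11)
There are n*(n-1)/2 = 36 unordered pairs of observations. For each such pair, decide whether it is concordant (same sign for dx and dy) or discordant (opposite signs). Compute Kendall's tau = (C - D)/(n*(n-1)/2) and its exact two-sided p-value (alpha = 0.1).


Step 1: Enumerate the 36 unordered pairs (i,j) with i<j and classify each by sign(x_j-x_i) * sign(y_j-y_i).
  (1,2):dx=-5,dy=+6->D; (1,3):dx=-6,dy=-2->C; (1,4):dx=+4,dy=+12->C; (1,5):dx=+3,dy=+9->C
  (1,6):dx=-7,dy=-5->C; (1,7):dx=+2,dy=+8->C; (1,8):dx=-2,dy=+1->D; (1,9):dx=-1,dy=+4->D
  (2,3):dx=-1,dy=-8->C; (2,4):dx=+9,dy=+6->C; (2,5):dx=+8,dy=+3->C; (2,6):dx=-2,dy=-11->C
  (2,7):dx=+7,dy=+2->C; (2,8):dx=+3,dy=-5->D; (2,9):dx=+4,dy=-2->D; (3,4):dx=+10,dy=+14->C
  (3,5):dx=+9,dy=+11->C; (3,6):dx=-1,dy=-3->C; (3,7):dx=+8,dy=+10->C; (3,8):dx=+4,dy=+3->C
  (3,9):dx=+5,dy=+6->C; (4,5):dx=-1,dy=-3->C; (4,6):dx=-11,dy=-17->C; (4,7):dx=-2,dy=-4->C
  (4,8):dx=-6,dy=-11->C; (4,9):dx=-5,dy=-8->C; (5,6):dx=-10,dy=-14->C; (5,7):dx=-1,dy=-1->C
  (5,8):dx=-5,dy=-8->C; (5,9):dx=-4,dy=-5->C; (6,7):dx=+9,dy=+13->C; (6,8):dx=+5,dy=+6->C
  (6,9):dx=+6,dy=+9->C; (7,8):dx=-4,dy=-7->C; (7,9):dx=-3,dy=-4->C; (8,9):dx=+1,dy=+3->C
Step 2: C = 31, D = 5, total pairs = 36.
Step 3: tau = (C - D)/(n(n-1)/2) = (31 - 5)/36 = 0.722222.
Step 4: Exact two-sided p-value (enumerate n! = 362880 permutations of y under H0): p = 0.005886.
Step 5: alpha = 0.1. reject H0.

tau_b = 0.7222 (C=31, D=5), p = 0.005886, reject H0.


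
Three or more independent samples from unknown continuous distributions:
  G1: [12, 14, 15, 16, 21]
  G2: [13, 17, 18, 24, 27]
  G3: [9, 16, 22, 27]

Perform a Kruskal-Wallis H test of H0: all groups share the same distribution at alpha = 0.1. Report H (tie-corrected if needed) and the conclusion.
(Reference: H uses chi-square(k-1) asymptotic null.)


Step 1: Combine all N = 14 observations and assign midranks.
sorted (value, group, rank): (9,G3,1), (12,G1,2), (13,G2,3), (14,G1,4), (15,G1,5), (16,G1,6.5), (16,G3,6.5), (17,G2,8), (18,G2,9), (21,G1,10), (22,G3,11), (24,G2,12), (27,G2,13.5), (27,G3,13.5)
Step 2: Sum ranks within each group.
R_1 = 27.5 (n_1 = 5)
R_2 = 45.5 (n_2 = 5)
R_3 = 32 (n_3 = 4)
Step 3: H = 12/(N(N+1)) * sum(R_i^2/n_i) - 3(N+1)
     = 12/(14*15) * (27.5^2/5 + 45.5^2/5 + 32^2/4) - 3*15
     = 0.057143 * 821.3 - 45
     = 1.931429.
Step 4: Ties present; correction factor C = 1 - 12/(14^3 - 14) = 0.995604. Corrected H = 1.931429 / 0.995604 = 1.939956.
Step 5: Under H0, H ~ chi^2(2); p-value = 0.379091.
Step 6: alpha = 0.1. fail to reject H0.

H = 1.9400, df = 2, p = 0.379091, fail to reject H0.


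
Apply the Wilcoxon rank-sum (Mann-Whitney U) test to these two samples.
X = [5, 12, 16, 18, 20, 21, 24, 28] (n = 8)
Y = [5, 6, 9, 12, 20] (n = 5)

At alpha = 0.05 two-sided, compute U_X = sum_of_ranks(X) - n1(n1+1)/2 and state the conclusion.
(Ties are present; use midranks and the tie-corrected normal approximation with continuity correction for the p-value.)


Step 1: Combine and sort all 13 observations; assign midranks.
sorted (value, group): (5,X), (5,Y), (6,Y), (9,Y), (12,X), (12,Y), (16,X), (18,X), (20,X), (20,Y), (21,X), (24,X), (28,X)
ranks: 5->1.5, 5->1.5, 6->3, 9->4, 12->5.5, 12->5.5, 16->7, 18->8, 20->9.5, 20->9.5, 21->11, 24->12, 28->13
Step 2: Rank sum for X: R1 = 1.5 + 5.5 + 7 + 8 + 9.5 + 11 + 12 + 13 = 67.5.
Step 3: U_X = R1 - n1(n1+1)/2 = 67.5 - 8*9/2 = 67.5 - 36 = 31.5.
       U_Y = n1*n2 - U_X = 40 - 31.5 = 8.5.
Step 4: Ties are present, so use the tie-corrected normal approximation (with continuity correction) for the p-value.
Step 5: p-value = 0.105897; compare to alpha = 0.05. fail to reject H0.

U_X = 31.5, p = 0.105897, fail to reject H0 at alpha = 0.05.


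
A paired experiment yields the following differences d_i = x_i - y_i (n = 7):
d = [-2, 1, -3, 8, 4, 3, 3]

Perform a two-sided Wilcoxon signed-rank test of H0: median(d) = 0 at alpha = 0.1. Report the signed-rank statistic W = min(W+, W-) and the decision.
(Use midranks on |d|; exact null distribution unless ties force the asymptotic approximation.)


Step 1: Drop any zero differences (none here) and take |d_i|.
|d| = [2, 1, 3, 8, 4, 3, 3]
Step 2: Midrank |d_i| (ties get averaged ranks).
ranks: |2|->2, |1|->1, |3|->4, |8|->7, |4|->6, |3|->4, |3|->4
Step 3: Attach original signs; sum ranks with positive sign and with negative sign.
W+ = 1 + 7 + 6 + 4 + 4 = 22
W- = 2 + 4 = 6
(Check: W+ + W- = 28 should equal n(n+1)/2 = 28.)
Step 4: Test statistic W = min(W+, W-) = 6.
Step 5: Ties in |d|, so use the tie-corrected normal approximation.
        E[W] = n(n+1)/4 = 7*8/4 = 14.
        Tie groups: |d|=3 (t=3); sum(t^3 - t) = 24.
        Var[W] = n(n+1)(2n+1)/24 - sum(t^3-t)/48 = 840/24 - 24/48 = 34.5.
        z = (W - E[W]) / sqrt(Var[W]) = (6 - 14) / 5.8737 = -1.3620.
        Two-sided p = 2*Phi(z) = 0.173195.
Step 6: alpha = 0.1. fail to reject H0.

W+ = 22, W- = 6, W = min = 6, p = 0.173195, fail to reject H0.


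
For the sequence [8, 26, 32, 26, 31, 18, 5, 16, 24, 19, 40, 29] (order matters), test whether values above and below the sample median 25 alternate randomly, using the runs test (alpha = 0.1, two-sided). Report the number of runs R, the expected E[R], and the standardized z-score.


Step 1: Compute median = 25; label A = above, B = below.
Labels in order: BAAAABBBBBAA  (n_A = 6, n_B = 6)
Step 2: Count runs R = 4.
Step 3: Under H0 (random ordering), E[R] = 2*n_A*n_B/(n_A+n_B) + 1 = 2*6*6/12 + 1 = 7.0000.
        Var[R] = 2*n_A*n_B*(2*n_A*n_B - n_A - n_B) / ((n_A+n_B)^2 * (n_A+n_B-1)) = 4320/1584 = 2.7273.
        SD[R] = 1.6514.
Step 4: Continuity-corrected z = (R + 0.5 - E[R]) / SD[R] = (4 + 0.5 - 7.0000) / 1.6514 = -1.5138.
Step 5: Two-sided p-value via normal approximation = 2*(1 - Phi(|z|)) = 0.130070.
Step 6: alpha = 0.1. fail to reject H0.

R = 4, z = -1.5138, p = 0.130070, fail to reject H0.


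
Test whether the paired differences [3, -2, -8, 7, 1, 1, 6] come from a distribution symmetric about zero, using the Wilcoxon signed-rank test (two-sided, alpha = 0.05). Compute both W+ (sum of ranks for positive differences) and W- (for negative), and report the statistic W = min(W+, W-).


Step 1: Drop any zero differences (none here) and take |d_i|.
|d| = [3, 2, 8, 7, 1, 1, 6]
Step 2: Midrank |d_i| (ties get averaged ranks).
ranks: |3|->4, |2|->3, |8|->7, |7|->6, |1|->1.5, |1|->1.5, |6|->5
Step 3: Attach original signs; sum ranks with positive sign and with negative sign.
W+ = 4 + 6 + 1.5 + 1.5 + 5 = 18
W- = 3 + 7 = 10
(Check: W+ + W- = 28 should equal n(n+1)/2 = 28.)
Step 4: Test statistic W = min(W+, W-) = 10.
Step 5: Ties in |d|, so use the tie-corrected normal approximation.
        E[W] = n(n+1)/4 = 7*8/4 = 14.
        Tie groups: |d|=1 (t=2); sum(t^3 - t) = 6.
        Var[W] = n(n+1)(2n+1)/24 - sum(t^3-t)/48 = 840/24 - 6/48 = 34.875.
        z = (W - E[W]) / sqrt(Var[W]) = (10 - 14) / 5.9055 = -0.6773.
        Two-sided p = 2*Phi(z) = 0.498194.
Step 6: alpha = 0.05. fail to reject H0.

W+ = 18, W- = 10, W = min = 10, p = 0.498194, fail to reject H0.


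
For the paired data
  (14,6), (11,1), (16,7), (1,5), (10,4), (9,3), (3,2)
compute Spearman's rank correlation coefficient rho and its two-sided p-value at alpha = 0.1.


Step 1: Rank x and y separately (midranks; no ties here).
rank(x): 14->6, 11->5, 16->7, 1->1, 10->4, 9->3, 3->2
rank(y): 6->6, 1->1, 7->7, 5->5, 4->4, 3->3, 2->2
Step 2: d_i = R_x(i) - R_y(i); compute d_i^2.
  (6-6)^2=0, (5-1)^2=16, (7-7)^2=0, (1-5)^2=16, (4-4)^2=0, (3-3)^2=0, (2-2)^2=0
sum(d^2) = 32.
Step 3: rho = 1 - 6*32 / (7*(7^2 - 1)) = 1 - 192/336 = 0.428571.
Step 4: Under H0, t = rho * sqrt((n-2)/(1-rho^2)) = 1.0607 ~ t(5).
Step 5: Two-sided p-value from the t-distribution with 5 df = 0.337368.
Step 6: alpha = 0.1. fail to reject H0.

rho = 0.4286, p = 0.337368, fail to reject H0 at alpha = 0.1.
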